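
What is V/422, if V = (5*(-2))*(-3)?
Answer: 15/211 ≈ 0.071090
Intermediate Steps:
V = 30 (V = -10*(-3) = 30)
V/422 = 30/422 = (1/422)*30 = 15/211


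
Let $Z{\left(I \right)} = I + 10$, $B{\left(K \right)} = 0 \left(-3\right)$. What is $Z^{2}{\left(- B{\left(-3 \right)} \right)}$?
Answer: $100$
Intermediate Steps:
$B{\left(K \right)} = 0$
$Z{\left(I \right)} = 10 + I$
$Z^{2}{\left(- B{\left(-3 \right)} \right)} = \left(10 - 0\right)^{2} = \left(10 + 0\right)^{2} = 10^{2} = 100$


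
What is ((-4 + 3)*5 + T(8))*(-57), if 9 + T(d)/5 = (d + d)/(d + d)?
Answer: 2565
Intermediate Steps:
T(d) = -40 (T(d) = -45 + 5*((d + d)/(d + d)) = -45 + 5*((2*d)/((2*d))) = -45 + 5*((2*d)*(1/(2*d))) = -45 + 5*1 = -45 + 5 = -40)
((-4 + 3)*5 + T(8))*(-57) = ((-4 + 3)*5 - 40)*(-57) = (-1*5 - 40)*(-57) = (-5 - 40)*(-57) = -45*(-57) = 2565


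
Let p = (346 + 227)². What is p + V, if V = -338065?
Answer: -9736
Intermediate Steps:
p = 328329 (p = 573² = 328329)
p + V = 328329 - 338065 = -9736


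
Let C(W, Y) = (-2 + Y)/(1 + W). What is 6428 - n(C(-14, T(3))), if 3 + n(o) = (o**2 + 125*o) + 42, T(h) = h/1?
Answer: 1081365/169 ≈ 6398.6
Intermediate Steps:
T(h) = h (T(h) = h*1 = h)
C(W, Y) = (-2 + Y)/(1 + W)
n(o) = 39 + o**2 + 125*o (n(o) = -3 + ((o**2 + 125*o) + 42) = -3 + (42 + o**2 + 125*o) = 39 + o**2 + 125*o)
6428 - n(C(-14, T(3))) = 6428 - (39 + ((-2 + 3)/(1 - 14))**2 + 125*((-2 + 3)/(1 - 14))) = 6428 - (39 + (1/(-13))**2 + 125*(1/(-13))) = 6428 - (39 + (-1/13*1)**2 + 125*(-1/13*1)) = 6428 - (39 + (-1/13)**2 + 125*(-1/13)) = 6428 - (39 + 1/169 - 125/13) = 6428 - 1*4967/169 = 6428 - 4967/169 = 1081365/169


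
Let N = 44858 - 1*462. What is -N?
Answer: -44396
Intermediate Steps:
N = 44396 (N = 44858 - 462 = 44396)
-N = -1*44396 = -44396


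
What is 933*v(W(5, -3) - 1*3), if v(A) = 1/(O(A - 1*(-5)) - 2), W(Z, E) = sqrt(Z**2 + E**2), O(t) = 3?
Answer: 933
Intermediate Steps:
W(Z, E) = sqrt(E**2 + Z**2)
v(A) = 1 (v(A) = 1/(3 - 2) = 1/1 = 1)
933*v(W(5, -3) - 1*3) = 933*1 = 933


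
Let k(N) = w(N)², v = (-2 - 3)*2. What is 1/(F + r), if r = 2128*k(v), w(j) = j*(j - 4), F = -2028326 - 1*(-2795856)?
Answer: 1/42476330 ≈ 2.3543e-8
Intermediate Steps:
F = 767530 (F = -2028326 + 2795856 = 767530)
w(j) = j*(-4 + j)
v = -10 (v = -5*2 = -10)
k(N) = N²*(-4 + N)² (k(N) = (N*(-4 + N))² = N²*(-4 + N)²)
r = 41708800 (r = 2128*((-10)²*(-4 - 10)²) = 2128*(100*(-14)²) = 2128*(100*196) = 2128*19600 = 41708800)
1/(F + r) = 1/(767530 + 41708800) = 1/42476330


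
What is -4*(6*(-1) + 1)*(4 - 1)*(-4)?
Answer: -240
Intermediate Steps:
-4*(6*(-1) + 1)*(4 - 1)*(-4) = -4*(-6 + 1)*3*(-4) = -(-20)*3*(-4) = -4*(-15)*(-4) = 60*(-4) = -240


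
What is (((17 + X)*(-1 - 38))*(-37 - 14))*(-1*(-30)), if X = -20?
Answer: -179010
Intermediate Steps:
(((17 + X)*(-1 - 38))*(-37 - 14))*(-1*(-30)) = (((17 - 20)*(-1 - 38))*(-37 - 14))*(-1*(-30)) = (-3*(-39)*(-51))*30 = (117*(-51))*30 = -5967*30 = -179010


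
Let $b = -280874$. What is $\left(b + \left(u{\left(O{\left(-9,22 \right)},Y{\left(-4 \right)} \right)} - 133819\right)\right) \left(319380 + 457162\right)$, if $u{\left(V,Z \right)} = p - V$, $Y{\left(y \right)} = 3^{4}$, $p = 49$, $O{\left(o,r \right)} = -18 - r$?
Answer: $-321957419368$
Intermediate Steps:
$Y{\left(y \right)} = 81$
$u{\left(V,Z \right)} = 49 - V$
$\left(b + \left(u{\left(O{\left(-9,22 \right)},Y{\left(-4 \right)} \right)} - 133819\right)\right) \left(319380 + 457162\right) = \left(-280874 + \left(\left(49 - \left(-18 - 22\right)\right) - 133819\right)\right) \left(319380 + 457162\right) = \left(-280874 + \left(\left(49 - \left(-18 - 22\right)\right) - 133819\right)\right) 776542 = \left(-280874 + \left(\left(49 - -40\right) - 133819\right)\right) 776542 = \left(-280874 + \left(\left(49 + 40\right) - 133819\right)\right) 776542 = \left(-280874 + \left(89 - 133819\right)\right) 776542 = \left(-280874 - 133730\right) 776542 = \left(-414604\right) 776542 = -321957419368$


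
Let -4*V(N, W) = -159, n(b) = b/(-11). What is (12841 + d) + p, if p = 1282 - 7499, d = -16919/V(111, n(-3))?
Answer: 985540/159 ≈ 6198.4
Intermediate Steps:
n(b) = -b/11 (n(b) = b*(-1/11) = -b/11)
V(N, W) = 159/4 (V(N, W) = -¼*(-159) = 159/4)
d = -67676/159 (d = -16919/159/4 = -16919*4/159 = -67676/159 ≈ -425.64)
p = -6217
(12841 + d) + p = (12841 - 67676/159) - 6217 = 1974043/159 - 6217 = 985540/159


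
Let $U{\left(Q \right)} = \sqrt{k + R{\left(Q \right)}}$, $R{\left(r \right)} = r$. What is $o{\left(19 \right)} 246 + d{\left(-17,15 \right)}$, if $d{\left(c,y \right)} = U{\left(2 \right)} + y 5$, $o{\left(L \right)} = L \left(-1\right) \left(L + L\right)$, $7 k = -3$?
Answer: $-177537 + \frac{\sqrt{77}}{7} \approx -1.7754 \cdot 10^{5}$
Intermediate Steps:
$k = - \frac{3}{7}$ ($k = \frac{1}{7} \left(-3\right) = - \frac{3}{7} \approx -0.42857$)
$U{\left(Q \right)} = \sqrt{- \frac{3}{7} + Q}$
$o{\left(L \right)} = - 2 L^{2}$ ($o{\left(L \right)} = - L 2 L = - 2 L^{2}$)
$d{\left(c,y \right)} = 5 y + \frac{\sqrt{77}}{7}$ ($d{\left(c,y \right)} = \frac{\sqrt{-21 + 49 \cdot 2}}{7} + y 5 = \frac{\sqrt{-21 + 98}}{7} + 5 y = \frac{\sqrt{77}}{7} + 5 y = 5 y + \frac{\sqrt{77}}{7}$)
$o{\left(19 \right)} 246 + d{\left(-17,15 \right)} = - 2 \cdot 19^{2} \cdot 246 + \left(5 \cdot 15 + \frac{\sqrt{77}}{7}\right) = \left(-2\right) 361 \cdot 246 + \left(75 + \frac{\sqrt{77}}{7}\right) = \left(-722\right) 246 + \left(75 + \frac{\sqrt{77}}{7}\right) = -177612 + \left(75 + \frac{\sqrt{77}}{7}\right) = -177537 + \frac{\sqrt{77}}{7}$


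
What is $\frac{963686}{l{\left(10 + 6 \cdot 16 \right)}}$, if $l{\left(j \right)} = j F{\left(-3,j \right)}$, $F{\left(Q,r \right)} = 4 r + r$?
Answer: $\frac{481843}{28090} \approx 17.154$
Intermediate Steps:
$F{\left(Q,r \right)} = 5 r$
$l{\left(j \right)} = 5 j^{2}$ ($l{\left(j \right)} = j 5 j = 5 j^{2}$)
$\frac{963686}{l{\left(10 + 6 \cdot 16 \right)}} = \frac{963686}{5 \left(10 + 6 \cdot 16\right)^{2}} = \frac{963686}{5 \left(10 + 96\right)^{2}} = \frac{963686}{5 \cdot 106^{2}} = \frac{963686}{5 \cdot 11236} = \frac{963686}{56180} = 963686 \cdot \frac{1}{56180} = \frac{481843}{28090}$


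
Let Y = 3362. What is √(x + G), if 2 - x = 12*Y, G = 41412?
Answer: √1070 ≈ 32.711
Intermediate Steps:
x = -40342 (x = 2 - 12*3362 = 2 - 1*40344 = 2 - 40344 = -40342)
√(x + G) = √(-40342 + 41412) = √1070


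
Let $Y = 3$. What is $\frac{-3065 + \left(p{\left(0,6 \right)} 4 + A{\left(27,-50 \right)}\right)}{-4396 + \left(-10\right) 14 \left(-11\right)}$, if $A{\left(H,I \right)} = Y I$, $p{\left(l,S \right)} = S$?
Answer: $\frac{3191}{2856} \approx 1.1173$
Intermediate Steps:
$A{\left(H,I \right)} = 3 I$
$\frac{-3065 + \left(p{\left(0,6 \right)} 4 + A{\left(27,-50 \right)}\right)}{-4396 + \left(-10\right) 14 \left(-11\right)} = \frac{-3065 + \left(6 \cdot 4 + 3 \left(-50\right)\right)}{-4396 + \left(-10\right) 14 \left(-11\right)} = \frac{-3065 + \left(24 - 150\right)}{-4396 - -1540} = \frac{-3065 - 126}{-4396 + 1540} = - \frac{3191}{-2856} = \left(-3191\right) \left(- \frac{1}{2856}\right) = \frac{3191}{2856}$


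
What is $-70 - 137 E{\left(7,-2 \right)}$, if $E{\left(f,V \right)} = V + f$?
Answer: $-755$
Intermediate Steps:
$-70 - 137 E{\left(7,-2 \right)} = -70 - 137 \left(-2 + 7\right) = -70 - 685 = -755$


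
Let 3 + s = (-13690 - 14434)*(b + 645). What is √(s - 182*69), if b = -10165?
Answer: √267727919 ≈ 16362.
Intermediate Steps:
s = 267740477 (s = -3 + (-13690 - 14434)*(-10165 + 645) = -3 - 28124*(-9520) = -3 + 267740480 = 267740477)
√(s - 182*69) = √(267740477 - 182*69) = √(267740477 - 12558) = √267727919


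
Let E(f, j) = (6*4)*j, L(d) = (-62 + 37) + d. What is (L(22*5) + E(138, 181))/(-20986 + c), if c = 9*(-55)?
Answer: -4429/21481 ≈ -0.20618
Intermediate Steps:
c = -495
L(d) = -25 + d
E(f, j) = 24*j
(L(22*5) + E(138, 181))/(-20986 + c) = ((-25 + 22*5) + 24*181)/(-20986 - 495) = ((-25 + 110) + 4344)/(-21481) = (85 + 4344)*(-1/21481) = 4429*(-1/21481) = -4429/21481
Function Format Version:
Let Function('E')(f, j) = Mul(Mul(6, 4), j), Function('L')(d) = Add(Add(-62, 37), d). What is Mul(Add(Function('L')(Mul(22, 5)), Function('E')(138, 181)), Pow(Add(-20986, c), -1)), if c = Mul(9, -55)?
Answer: Rational(-4429, 21481) ≈ -0.20618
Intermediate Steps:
c = -495
Function('L')(d) = Add(-25, d)
Function('E')(f, j) = Mul(24, j)
Mul(Add(Function('L')(Mul(22, 5)), Function('E')(138, 181)), Pow(Add(-20986, c), -1)) = Mul(Add(Add(-25, Mul(22, 5)), Mul(24, 181)), Pow(Add(-20986, -495), -1)) = Mul(Add(Add(-25, 110), 4344), Pow(-21481, -1)) = Mul(Add(85, 4344), Rational(-1, 21481)) = Mul(4429, Rational(-1, 21481)) = Rational(-4429, 21481)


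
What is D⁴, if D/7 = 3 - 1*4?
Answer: 2401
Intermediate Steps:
D = -7 (D = 7*(3 - 1*4) = 7*(3 - 4) = 7*(-1) = -7)
D⁴ = (-7)⁴ = 2401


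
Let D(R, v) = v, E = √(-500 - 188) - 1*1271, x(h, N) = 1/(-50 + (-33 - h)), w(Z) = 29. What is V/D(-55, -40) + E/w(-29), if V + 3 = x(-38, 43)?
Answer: -285482/6525 + 4*I*√43/29 ≈ -43.752 + 0.90447*I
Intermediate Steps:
x(h, N) = 1/(-83 - h)
V = -136/45 (V = -3 - 1/(83 - 38) = -3 - 1/45 = -136/45 ≈ -3.0222)
E = -1271 + 4*I*√43 (E = √(-688) - 1271 = 4*I*√43 - 1271 = -1271 + 4*I*√43 ≈ -1271.0 + 26.23*I)
V/D(-55, -40) + E/w(-29) = -136/45/(-40) + (-1271 + 4*I*√43)/29 = -136/45*(-1/40) + (-1271 + 4*I*√43)*(1/29) = 17/225 + (-1271/29 + 4*I*√43/29) = -285482/6525 + 4*I*√43/29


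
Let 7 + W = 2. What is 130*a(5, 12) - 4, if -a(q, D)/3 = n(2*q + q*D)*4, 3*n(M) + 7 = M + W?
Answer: -30164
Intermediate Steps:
W = -5 (W = -7 + 2 = -5)
n(M) = -4 + M/3 (n(M) = -7/3 + (M - 5)/3 = -7/3 + (-5 + M)/3 = -7/3 + (-5/3 + M/3) = -4 + M/3)
a(q, D) = 48 - 8*q - 4*D*q (a(q, D) = -3*(-4 + (2*q + q*D)/3)*4 = -3*(-4 + (2*q + D*q)/3)*4 = -3*(-4 + (2*q/3 + D*q/3))*4 = -3*(-4 + 2*q/3 + D*q/3)*4 = -3*(-16 + 8*q/3 + 4*D*q/3) = 48 - 8*q - 4*D*q)
130*a(5, 12) - 4 = 130*(48 - 4*5*(2 + 12)) - 4 = 130*(48 - 4*5*14) - 4 = 130*(48 - 280) - 4 = 130*(-232) - 4 = -30160 - 4 = -30164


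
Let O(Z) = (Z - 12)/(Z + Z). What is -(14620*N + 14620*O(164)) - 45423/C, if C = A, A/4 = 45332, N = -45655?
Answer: 708895140791231/1062064 ≈ 6.6747e+8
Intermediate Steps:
A = 181328 (A = 4*45332 = 181328)
C = 181328
O(Z) = (-12 + Z)/(2*Z) (O(Z) = (-12 + Z)/((2*Z)) = (-12 + Z)*(1/(2*Z)) = (-12 + Z)/(2*Z))
-(14620*N + 14620*O(164)) - 45423/C = -14620/(1/((½)*(-12 + 164)/164 - 45655)) - 45423/181328 = -14620/(1/((½)*(1/164)*152 - 45655)) - 45423*1/181328 = -14620/(1/(19/41 - 45655)) - 6489/25904 = -14620/(1/(-1871836/41)) - 6489/25904 = -14620/(-41/1871836) - 6489/25904 = -14620*(-1871836/41) - 6489/25904 = 27366242320/41 - 6489/25904 = 708895140791231/1062064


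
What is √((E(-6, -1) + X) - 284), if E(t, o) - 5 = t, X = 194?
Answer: I*√91 ≈ 9.5394*I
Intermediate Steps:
E(t, o) = 5 + t
√((E(-6, -1) + X) - 284) = √(((5 - 6) + 194) - 284) = √((-1 + 194) - 284) = √(193 - 284) = √(-91) = I*√91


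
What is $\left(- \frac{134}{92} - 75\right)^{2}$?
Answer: $\frac{12369289}{2116} \approx 5845.6$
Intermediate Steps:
$\left(- \frac{134}{92} - 75\right)^{2} = \left(\left(-134\right) \frac{1}{92} - 75\right)^{2} = \left(- \frac{67}{46} - 75\right)^{2} = \left(- \frac{3517}{46}\right)^{2} = \frac{12369289}{2116}$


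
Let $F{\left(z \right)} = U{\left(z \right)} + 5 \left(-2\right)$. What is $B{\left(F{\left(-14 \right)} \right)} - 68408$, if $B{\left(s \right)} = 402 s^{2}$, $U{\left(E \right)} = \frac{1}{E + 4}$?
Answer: $- \frac{1369999}{50} \approx -27400.0$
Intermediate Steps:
$U{\left(E \right)} = \frac{1}{4 + E}$
$F{\left(z \right)} = -10 + \frac{1}{4 + z}$ ($F{\left(z \right)} = \frac{1}{4 + z} + 5 \left(-2\right) = \frac{1}{4 + z} - 10 = -10 + \frac{1}{4 + z}$)
$B{\left(F{\left(-14 \right)} \right)} - 68408 = 402 \left(\frac{-39 - -140}{4 - 14}\right)^{2} - 68408 = 402 \left(\frac{-39 + 140}{-10}\right)^{2} - 68408 = 402 \left(\left(- \frac{1}{10}\right) 101\right)^{2} - 68408 = 402 \left(- \frac{101}{10}\right)^{2} - 68408 = 402 \cdot \frac{10201}{100} - 68408 = \frac{2050401}{50} - 68408 = - \frac{1369999}{50}$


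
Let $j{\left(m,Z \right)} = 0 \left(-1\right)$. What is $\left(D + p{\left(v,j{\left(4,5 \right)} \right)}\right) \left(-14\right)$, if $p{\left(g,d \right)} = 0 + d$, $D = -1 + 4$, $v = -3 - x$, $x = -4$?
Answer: $-42$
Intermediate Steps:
$j{\left(m,Z \right)} = 0$
$v = 1$ ($v = -3 - -4 = -3 + 4 = 1$)
$D = 3$
$p{\left(g,d \right)} = d$
$\left(D + p{\left(v,j{\left(4,5 \right)} \right)}\right) \left(-14\right) = \left(3 + 0\right) \left(-14\right) = 3 \left(-14\right) = -42$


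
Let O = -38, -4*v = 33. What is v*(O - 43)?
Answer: 2673/4 ≈ 668.25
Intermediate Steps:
v = -33/4 (v = -¼*33 = -33/4 ≈ -8.2500)
v*(O - 43) = -33*(-38 - 43)/4 = -33/4*(-81) = 2673/4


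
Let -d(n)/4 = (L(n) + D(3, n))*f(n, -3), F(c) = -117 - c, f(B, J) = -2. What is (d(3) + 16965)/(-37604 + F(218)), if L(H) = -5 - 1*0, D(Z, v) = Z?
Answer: -16949/37939 ≈ -0.44674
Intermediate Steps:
L(H) = -5 (L(H) = -5 + 0 = -5)
d(n) = -16 (d(n) = -4*(-5 + 3)*(-2) = -(-8)*(-2) = -4*4 = -16)
(d(3) + 16965)/(-37604 + F(218)) = (-16 + 16965)/(-37604 + (-117 - 1*218)) = 16949/(-37604 + (-117 - 218)) = 16949/(-37604 - 335) = 16949/(-37939) = 16949*(-1/37939) = -16949/37939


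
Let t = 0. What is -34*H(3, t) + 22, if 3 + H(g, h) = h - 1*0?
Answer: 124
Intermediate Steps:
H(g, h) = -3 + h (H(g, h) = -3 + (h - 1*0) = -3 + (h + 0) = -3 + h)
-34*H(3, t) + 22 = -34*(-3 + 0) + 22 = -34*(-3) + 22 = 102 + 22 = 124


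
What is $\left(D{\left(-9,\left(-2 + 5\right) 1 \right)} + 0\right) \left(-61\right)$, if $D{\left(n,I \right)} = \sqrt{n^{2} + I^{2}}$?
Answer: $- 183 \sqrt{10} \approx -578.7$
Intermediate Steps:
$D{\left(n,I \right)} = \sqrt{I^{2} + n^{2}}$
$\left(D{\left(-9,\left(-2 + 5\right) 1 \right)} + 0\right) \left(-61\right) = \left(\sqrt{\left(\left(-2 + 5\right) 1\right)^{2} + \left(-9\right)^{2}} + 0\right) \left(-61\right) = \left(\sqrt{\left(3 \cdot 1\right)^{2} + 81} + 0\right) \left(-61\right) = \left(\sqrt{3^{2} + 81} + 0\right) \left(-61\right) = \left(\sqrt{9 + 81} + 0\right) \left(-61\right) = \left(\sqrt{90} + 0\right) \left(-61\right) = \left(3 \sqrt{10} + 0\right) \left(-61\right) = 3 \sqrt{10} \left(-61\right) = - 183 \sqrt{10}$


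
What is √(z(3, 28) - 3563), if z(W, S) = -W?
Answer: I*√3566 ≈ 59.716*I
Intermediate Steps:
√(z(3, 28) - 3563) = √(-1*3 - 3563) = √(-3 - 3563) = √(-3566) = I*√3566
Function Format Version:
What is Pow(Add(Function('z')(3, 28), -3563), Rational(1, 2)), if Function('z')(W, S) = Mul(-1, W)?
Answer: Mul(I, Pow(3566, Rational(1, 2))) ≈ Mul(59.716, I)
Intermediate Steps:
Pow(Add(Function('z')(3, 28), -3563), Rational(1, 2)) = Pow(Add(Mul(-1, 3), -3563), Rational(1, 2)) = Pow(Add(-3, -3563), Rational(1, 2)) = Pow(-3566, Rational(1, 2)) = Mul(I, Pow(3566, Rational(1, 2)))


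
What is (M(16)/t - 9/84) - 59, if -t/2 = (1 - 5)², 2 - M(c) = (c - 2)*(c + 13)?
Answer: -2603/56 ≈ -46.482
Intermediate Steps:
M(c) = 2 - (-2 + c)*(13 + c) (M(c) = 2 - (c - 2)*(c + 13) = 2 - (-2 + c)*(13 + c))
t = -32 (t = -2*(1 - 5)² = -2*(-4)² = -2*16 = -32)
(M(16)/t - 9/84) - 59 = ((28 - 1*16² - 11*16)/(-32) - 9/84) - 59 = ((28 - 1*256 - 176)*(-1/32) - 9*1/84) - 59 = ((28 - 256 - 176)*(-1/32) - 3/28) - 59 = (-404*(-1/32) - 3/28) - 59 = (101/8 - 3/28) - 59 = 701/56 - 59 = -2603/56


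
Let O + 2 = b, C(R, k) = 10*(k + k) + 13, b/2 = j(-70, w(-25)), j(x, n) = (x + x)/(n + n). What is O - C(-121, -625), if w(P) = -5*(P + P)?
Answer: 312111/25 ≈ 12484.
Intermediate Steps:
w(P) = -10*P
j(x, n) = x/n (j(x, n) = (2*x)/((2*n)) = (2*x)*(1/(2*n)) = x/n)
b = -14/25 (b = 2*(-70/((-10*(-25)))) = 2*(-70/250) = 2*(-70*1/250) = 2*(-7/25) = -14/25 ≈ -0.56000)
C(R, k) = 13 + 20*k (C(R, k) = 10*(2*k) + 13 = 20*k + 13 = 13 + 20*k)
O = -64/25 (O = -2 - 14/25 = -64/25 ≈ -2.5600)
O - C(-121, -625) = -64/25 - (13 + 20*(-625)) = -64/25 - (13 - 12500) = -64/25 - 1*(-12487) = -64/25 + 12487 = 312111/25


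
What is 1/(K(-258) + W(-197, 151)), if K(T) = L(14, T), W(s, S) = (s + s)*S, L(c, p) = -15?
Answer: -1/59509 ≈ -1.6804e-5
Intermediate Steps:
W(s, S) = 2*S*s (W(s, S) = (2*s)*S = 2*S*s)
K(T) = -15
1/(K(-258) + W(-197, 151)) = 1/(-15 + 2*151*(-197)) = 1/(-15 - 59494) = 1/(-59509) = -1/59509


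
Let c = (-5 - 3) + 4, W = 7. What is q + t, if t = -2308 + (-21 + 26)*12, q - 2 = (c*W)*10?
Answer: -2526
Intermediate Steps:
c = -4 (c = -8 + 4 = -4)
q = -278 (q = 2 - 4*7*10 = 2 - 28*10 = 2 - 280 = -278)
t = -2248 (t = -2308 + 5*12 = -2308 + 60 = -2248)
q + t = -278 - 2248 = -2526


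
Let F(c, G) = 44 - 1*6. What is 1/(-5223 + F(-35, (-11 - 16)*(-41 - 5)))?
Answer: -1/5185 ≈ -0.00019286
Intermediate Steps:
F(c, G) = 38 (F(c, G) = 44 - 6 = 38)
1/(-5223 + F(-35, (-11 - 16)*(-41 - 5))) = 1/(-5223 + 38) = 1/(-5185) = -1/5185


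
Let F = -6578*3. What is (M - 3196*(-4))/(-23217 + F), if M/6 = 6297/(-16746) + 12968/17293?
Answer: -617124998299/2073019835613 ≈ -0.29769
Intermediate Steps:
F = -19734
M = 108268107/48264763 (M = 6*(6297/(-16746) + 12968/17293) = 6*(6297*(-1/16746) + 12968*(1/17293)) = 6*(-2099/5582 + 12968/17293) = 6*(36089369/96529526) = 108268107/48264763 ≈ 2.2432)
(M - 3196*(-4))/(-23217 + F) = (108268107/48264763 - 3196*(-4))/(-23217 - 19734) = (108268107/48264763 + 12784)/(-42951) = (617124998299/48264763)*(-1/42951) = -617124998299/2073019835613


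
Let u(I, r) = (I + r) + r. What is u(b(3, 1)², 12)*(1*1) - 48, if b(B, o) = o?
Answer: -23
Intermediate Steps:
u(I, r) = I + 2*r
u(b(3, 1)², 12)*(1*1) - 48 = (1² + 2*12)*(1*1) - 48 = (1 + 24)*1 - 48 = 25*1 - 48 = 25 - 48 = -23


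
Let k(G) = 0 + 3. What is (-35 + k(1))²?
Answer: 1024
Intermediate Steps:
k(G) = 3
(-35 + k(1))² = (-35 + 3)² = (-32)² = 1024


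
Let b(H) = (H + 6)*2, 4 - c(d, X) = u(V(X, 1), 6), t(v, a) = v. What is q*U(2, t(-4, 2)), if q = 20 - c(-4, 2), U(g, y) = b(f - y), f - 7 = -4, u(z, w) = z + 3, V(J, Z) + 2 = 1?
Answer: 468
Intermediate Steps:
V(J, Z) = -1 (V(J, Z) = -2 + 1 = -1)
u(z, w) = 3 + z
f = 3 (f = 7 - 4 = 3)
c(d, X) = 2 (c(d, X) = 4 - (3 - 1) = 4 - 1*2 = 4 - 2 = 2)
b(H) = 12 + 2*H (b(H) = (6 + H)*2 = 12 + 2*H)
U(g, y) = 18 - 2*y (U(g, y) = 12 + 2*(3 - y) = 12 + (6 - 2*y) = 18 - 2*y)
q = 18 (q = 20 - 1*2 = 20 - 2 = 18)
q*U(2, t(-4, 2)) = 18*(18 - 2*(-4)) = 18*(18 + 8) = 18*26 = 468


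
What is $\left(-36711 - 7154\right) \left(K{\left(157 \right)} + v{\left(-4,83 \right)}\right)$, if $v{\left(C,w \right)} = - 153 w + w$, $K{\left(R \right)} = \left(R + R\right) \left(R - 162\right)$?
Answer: $622268890$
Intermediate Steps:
$K{\left(R \right)} = 2 R \left(-162 + R\right)$
$v{\left(C,w \right)} = - 152 w$
$\left(-36711 - 7154\right) \left(K{\left(157 \right)} + v{\left(-4,83 \right)}\right) = \left(-36711 - 7154\right) \left(2 \cdot 157 \left(-162 + 157\right) - 12616\right) = - 43865 \left(2 \cdot 157 \left(-5\right) - 12616\right) = - 43865 \left(-1570 - 12616\right) = \left(-43865\right) \left(-14186\right) = 622268890$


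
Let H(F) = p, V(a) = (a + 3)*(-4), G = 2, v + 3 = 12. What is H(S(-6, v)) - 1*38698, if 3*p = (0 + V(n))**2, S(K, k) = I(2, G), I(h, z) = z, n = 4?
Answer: -115310/3 ≈ -38437.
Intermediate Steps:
v = 9 (v = -3 + 12 = 9)
V(a) = -12 - 4*a (V(a) = (3 + a)*(-4) = -12 - 4*a)
S(K, k) = 2
p = 784/3 (p = (0 + (-12 - 4*4))**2/3 = (0 + (-12 - 16))**2/3 = (0 - 28)**2/3 = (1/3)*(-28)**2 = (1/3)*784 = 784/3 ≈ 261.33)
H(F) = 784/3
H(S(-6, v)) - 1*38698 = 784/3 - 1*38698 = 784/3 - 38698 = -115310/3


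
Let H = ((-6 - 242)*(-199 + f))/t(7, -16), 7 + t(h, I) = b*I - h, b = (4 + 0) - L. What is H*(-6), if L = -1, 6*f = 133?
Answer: 131564/47 ≈ 2799.2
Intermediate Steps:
f = 133/6 (f = (⅙)*133 = 133/6 ≈ 22.167)
b = 5 (b = (4 + 0) - 1*(-1) = 4 + 1 = 5)
t(h, I) = -7 - h + 5*I (t(h, I) = -7 + (5*I - h) = -7 + (-h + 5*I) = -7 - h + 5*I)
H = -65782/141 (H = ((-6 - 242)*(-199 + 133/6))/(-7 - 1*7 + 5*(-16)) = (-248*(-1061/6))/(-7 - 7 - 80) = (131564/3)/(-94) = (131564/3)*(-1/94) = -65782/141 ≈ -466.54)
H*(-6) = -65782/141*(-6) = 131564/47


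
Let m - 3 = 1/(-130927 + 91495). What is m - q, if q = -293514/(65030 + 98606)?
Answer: 7732791167/1613123688 ≈ 4.7937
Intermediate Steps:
m = 118295/39432 (m = 3 + 1/(-130927 + 91495) = 3 + 1/(-39432) = 3 - 1/39432 = 118295/39432 ≈ 3.0000)
q = -146757/81818 (q = -293514/163636 = -293514*1/163636 = -146757/81818 ≈ -1.7937)
m - q = 118295/39432 - 1*(-146757/81818) = 118295/39432 + 146757/81818 = 7732791167/1613123688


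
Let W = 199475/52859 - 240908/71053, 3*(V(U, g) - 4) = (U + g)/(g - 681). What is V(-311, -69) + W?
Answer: 3846738285001/845052868575 ≈ 4.5521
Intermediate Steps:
V(U, g) = 4 + (U + g)/(3*(-681 + g)) (V(U, g) = 4 + ((U + g)/(g - 681))/3 = 4 + ((U + g)/(-681 + g))/3 = 4 + (U + g)/(3*(-681 + g)))
W = 1439141203/3755790527 (W = 199475*(1/52859) - 240908*1/71053 = 199475/52859 - 240908/71053 = 1439141203/3755790527 ≈ 0.38318)
V(-311, -69) + W = (-8172 - 311 + 13*(-69))/(3*(-681 - 69)) + 1439141203/3755790527 = (⅓)*(-8172 - 311 - 897)/(-750) + 1439141203/3755790527 = (⅓)*(-1/750)*(-9380) + 1439141203/3755790527 = 938/225 + 1439141203/3755790527 = 3846738285001/845052868575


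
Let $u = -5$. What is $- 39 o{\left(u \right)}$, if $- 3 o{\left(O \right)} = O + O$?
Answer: $-130$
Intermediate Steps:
$o{\left(O \right)} = - \frac{2 O}{3}$ ($o{\left(O \right)} = - \frac{O + O}{3} = - \frac{2 O}{3}$)
$- 39 o{\left(u \right)} = - 39 \left(\left(- \frac{2}{3}\right) \left(-5\right)\right) = \left(-39\right) \frac{10}{3} = -130$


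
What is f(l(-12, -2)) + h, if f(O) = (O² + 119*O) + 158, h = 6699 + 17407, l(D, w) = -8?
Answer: 23376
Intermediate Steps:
h = 24106
f(O) = 158 + O² + 119*O
f(l(-12, -2)) + h = (158 + (-8)² + 119*(-8)) + 24106 = (158 + 64 - 952) + 24106 = -730 + 24106 = 23376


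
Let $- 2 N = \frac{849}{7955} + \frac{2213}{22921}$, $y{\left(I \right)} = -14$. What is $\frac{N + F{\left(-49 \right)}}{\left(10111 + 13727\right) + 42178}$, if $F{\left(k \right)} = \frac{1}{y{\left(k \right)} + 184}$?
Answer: $- \frac{593626537}{409262420505920} \approx -1.4505 \cdot 10^{-6}$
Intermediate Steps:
$N = - \frac{18532172}{182336555}$ ($N = - \frac{\frac{849}{7955} + \frac{2213}{22921}}{2} = \left(- \frac{1}{2}\right) \frac{37064344}{182336555} = - \frac{18532172}{182336555} \approx -0.10164$)
$F{\left(k \right)} = \frac{1}{170}$ ($F{\left(k \right)} = \frac{1}{-14 + 184} = \frac{1}{170}$)
$\frac{N + F{\left(-49 \right)}}{\left(10111 + 13727\right) + 42178} = \frac{- \frac{18532172}{182336555} + \frac{1}{170}}{\left(10111 + 13727\right) + 42178} = - \frac{593626537}{6199442870 \left(23838 + 42178\right)} = - \frac{593626537}{6199442870 \cdot 66016} = \left(- \frac{593626537}{6199442870}\right) \frac{1}{66016} = - \frac{593626537}{409262420505920}$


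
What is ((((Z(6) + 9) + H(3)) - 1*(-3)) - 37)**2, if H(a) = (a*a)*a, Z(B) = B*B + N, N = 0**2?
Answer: 1444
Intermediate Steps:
N = 0
Z(B) = B**2 (Z(B) = B*B + 0 = B**2 + 0 = B**2)
H(a) = a**3 (H(a) = a**2*a = a**3)
((((Z(6) + 9) + H(3)) - 1*(-3)) - 37)**2 = ((((6**2 + 9) + 3**3) - 1*(-3)) - 37)**2 = ((((36 + 9) + 27) + 3) - 37)**2 = (((45 + 27) + 3) - 37)**2 = ((72 + 3) - 37)**2 = (75 - 37)**2 = 38**2 = 1444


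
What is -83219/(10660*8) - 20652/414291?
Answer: -12079361763/11776912160 ≈ -1.0257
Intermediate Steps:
-83219/(10660*8) - 20652/414291 = -83219/85280 - 20652*1/414291 = -83219*1/85280 - 6884/138097 = -83219/85280 - 6884/138097 = -12079361763/11776912160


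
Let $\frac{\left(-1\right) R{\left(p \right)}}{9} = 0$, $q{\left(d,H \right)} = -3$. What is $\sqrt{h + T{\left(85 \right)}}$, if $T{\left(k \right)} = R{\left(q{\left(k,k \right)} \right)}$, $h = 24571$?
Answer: $\sqrt{24571} \approx 156.75$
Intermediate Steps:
$R{\left(p \right)} = 0$ ($R{\left(p \right)} = \left(-9\right) 0 = 0$)
$T{\left(k \right)} = 0$
$\sqrt{h + T{\left(85 \right)}} = \sqrt{24571 + 0} = \sqrt{24571}$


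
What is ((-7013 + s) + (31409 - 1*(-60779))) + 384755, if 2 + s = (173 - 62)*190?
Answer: 491018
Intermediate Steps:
s = 21088 (s = -2 + (173 - 62)*190 = -2 + 111*190 = -2 + 21090 = 21088)
((-7013 + s) + (31409 - 1*(-60779))) + 384755 = ((-7013 + 21088) + (31409 - 1*(-60779))) + 384755 = (14075 + (31409 + 60779)) + 384755 = (14075 + 92188) + 384755 = 106263 + 384755 = 491018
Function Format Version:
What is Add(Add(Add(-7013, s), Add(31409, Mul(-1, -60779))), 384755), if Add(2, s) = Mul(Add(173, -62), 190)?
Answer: 491018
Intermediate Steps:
s = 21088 (s = Add(-2, Mul(Add(173, -62), 190)) = Add(-2, Mul(111, 190)) = Add(-2, 21090) = 21088)
Add(Add(Add(-7013, s), Add(31409, Mul(-1, -60779))), 384755) = Add(Add(Add(-7013, 21088), Add(31409, Mul(-1, -60779))), 384755) = Add(Add(14075, Add(31409, 60779)), 384755) = Add(Add(14075, 92188), 384755) = Add(106263, 384755) = 491018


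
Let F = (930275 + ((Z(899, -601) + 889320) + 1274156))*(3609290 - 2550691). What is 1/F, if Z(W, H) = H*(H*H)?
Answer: -1/226527535741950 ≈ -4.4145e-15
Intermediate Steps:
Z(W, H) = H**3 (Z(W, H) = H*H**2 = H**3)
F = -226527535741950 (F = (930275 + (((-601)**3 + 889320) + 1274156))*(3609290 - 2550691) = (930275 + ((-217081801 + 889320) + 1274156))*1058599 = (930275 + (-216192481 + 1274156))*1058599 = (930275 - 214918325)*1058599 = -213988050*1058599 = -226527535741950)
1/F = 1/(-226527535741950) = -1/226527535741950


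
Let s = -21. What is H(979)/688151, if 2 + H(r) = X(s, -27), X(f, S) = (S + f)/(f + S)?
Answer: -1/688151 ≈ -1.4532e-6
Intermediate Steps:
X(f, S) = 1 (X(f, S) = (S + f)/(S + f) = 1)
H(r) = -1 (H(r) = -2 + 1 = -1)
H(979)/688151 = -1/688151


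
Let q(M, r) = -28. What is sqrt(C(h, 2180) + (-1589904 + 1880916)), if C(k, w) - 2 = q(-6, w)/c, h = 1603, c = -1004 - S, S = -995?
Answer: sqrt(2619154)/3 ≈ 539.46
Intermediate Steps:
c = -9 (c = -1004 - 1*(-995) = -1004 + 995 = -9)
C(k, w) = 46/9 (C(k, w) = 2 - 28/(-9) = 2 - 28*(-1/9) = 2 + 28/9 = 46/9)
sqrt(C(h, 2180) + (-1589904 + 1880916)) = sqrt(46/9 + (-1589904 + 1880916)) = sqrt(46/9 + 291012) = sqrt(2619154/9) = sqrt(2619154)/3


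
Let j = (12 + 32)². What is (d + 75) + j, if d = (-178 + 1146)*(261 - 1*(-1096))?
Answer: 1315587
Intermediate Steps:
d = 1313576 (d = 968*(261 + 1096) = 968*1357 = 1313576)
j = 1936 (j = 44² = 1936)
(d + 75) + j = (1313576 + 75) + 1936 = 1313651 + 1936 = 1315587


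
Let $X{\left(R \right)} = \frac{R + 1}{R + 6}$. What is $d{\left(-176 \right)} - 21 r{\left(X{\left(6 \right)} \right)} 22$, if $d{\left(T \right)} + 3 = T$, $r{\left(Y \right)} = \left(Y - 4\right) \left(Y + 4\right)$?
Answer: $\frac{169339}{24} \approx 7055.8$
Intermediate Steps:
$X{\left(R \right)} = \frac{1 + R}{6 + R}$
$r{\left(Y \right)} = \left(-4 + Y\right) \left(4 + Y\right)$
$d{\left(T \right)} = -3 + T$
$d{\left(-176 \right)} - 21 r{\left(X{\left(6 \right)} \right)} 22 = \left(-3 - 176\right) - 21 \left(-16 + \left(\frac{1 + 6}{6 + 6}\right)^{2}\right) 22 = -179 - 21 \left(-16 + \left(\frac{1}{12} \cdot 7\right)^{2}\right) 22 = -179 - 21 \left(-16 + \left(\frac{7}{12}\right)^{2}\right) 22 = -179 - 21 \left(-16 + \frac{49}{144}\right) 22 = -179 - 21 \left(- \frac{2255}{144}\right) 22 = -179 - \left(- \frac{15785}{48}\right) 22 = -179 - - \frac{173635}{24} = -179 + \frac{173635}{24} = \frac{169339}{24}$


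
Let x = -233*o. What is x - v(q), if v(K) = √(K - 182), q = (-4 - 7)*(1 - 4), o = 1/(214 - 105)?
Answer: -233/109 - I*√149 ≈ -2.1376 - 12.207*I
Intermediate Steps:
o = 1/109 ≈ 0.0091743
q = 33 (q = -11*(-3) = 33)
x = -233/109 (x = -233*1/109 = -233/109 ≈ -2.1376)
v(K) = √(-182 + K)
x - v(q) = -233/109 - √(-182 + 33) = -233/109 - √(-149) = -233/109 - I*√149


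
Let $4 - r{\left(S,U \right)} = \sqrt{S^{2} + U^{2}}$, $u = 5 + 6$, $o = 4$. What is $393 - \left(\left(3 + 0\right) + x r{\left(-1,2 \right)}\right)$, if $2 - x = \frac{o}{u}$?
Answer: $\frac{4218}{11} + \frac{18 \sqrt{5}}{11} \approx 387.11$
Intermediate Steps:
$u = 11$
$x = \frac{18}{11}$ ($x = 2 - \frac{4}{11} = \frac{18}{11} \approx 1.6364$)
$r{\left(S,U \right)} = 4 - \sqrt{S^{2} + U^{2}}$
$393 - \left(\left(3 + 0\right) + x r{\left(-1,2 \right)}\right) = 393 - \left(\left(3 + 0\right) + \frac{18 \left(4 - \sqrt{\left(-1\right)^{2} + 2^{2}}\right)}{11}\right) = 393 - \left(3 + \frac{18 \left(4 - \sqrt{1 + 4}\right)}{11}\right) = 393 - \left(3 + \frac{18 \left(4 - \sqrt{5}\right)}{11}\right) = 393 - \left(3 + \left(\frac{72}{11} - \frac{18 \sqrt{5}}{11}\right)\right) = 393 - \left(\frac{105}{11} - \frac{18 \sqrt{5}}{11}\right) = \frac{4218}{11} + \frac{18 \sqrt{5}}{11}$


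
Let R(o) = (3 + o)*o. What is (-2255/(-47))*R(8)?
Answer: 198440/47 ≈ 4222.1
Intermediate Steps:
R(o) = o*(3 + o)
(-2255/(-47))*R(8) = (-2255/(-47))*(8*(3 + 8)) = (-2255*(-1)/47)*(8*11) = -41*(-55/47)*88 = (2255/47)*88 = 198440/47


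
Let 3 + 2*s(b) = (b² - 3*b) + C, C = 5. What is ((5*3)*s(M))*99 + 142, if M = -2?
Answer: 9052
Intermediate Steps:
s(b) = 1 + b²/2 - 3*b/2 (s(b) = -3/2 + ((b² - 3*b) + 5)/2 = -3/2 + (5 + b² - 3*b)/2 = -3/2 + (5/2 + b²/2 - 3*b/2) = 1 + b²/2 - 3*b/2)
((5*3)*s(M))*99 + 142 = ((5*3)*(1 + (½)*(-2)² - 3/2*(-2)))*99 + 142 = (15*(1 + (½)*4 + 3))*99 + 142 = (15*(1 + 2 + 3))*99 + 142 = (15*6)*99 + 142 = 90*99 + 142 = 8910 + 142 = 9052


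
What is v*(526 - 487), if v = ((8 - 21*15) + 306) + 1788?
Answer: 69693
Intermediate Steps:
v = 1787 (v = ((8 - 315) + 306) + 1788 = (-307 + 306) + 1788 = -1 + 1788 = 1787)
v*(526 - 487) = 1787*(526 - 487) = 1787*39 = 69693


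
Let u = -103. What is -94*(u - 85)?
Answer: 17672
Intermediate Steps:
-94*(u - 85) = -94*(-103 - 85) = -94*(-188) = 17672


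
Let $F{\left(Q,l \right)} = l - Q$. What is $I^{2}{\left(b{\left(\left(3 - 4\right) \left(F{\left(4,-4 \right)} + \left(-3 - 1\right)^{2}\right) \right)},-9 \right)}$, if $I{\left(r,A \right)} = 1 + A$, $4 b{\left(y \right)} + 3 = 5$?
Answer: $64$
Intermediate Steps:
$b{\left(y \right)} = \frac{1}{2}$ ($b{\left(y \right)} = - \frac{3}{4} + \frac{1}{4} \cdot 5 = - \frac{3}{4} + \frac{5}{4} = \frac{1}{2}$)
$I^{2}{\left(b{\left(\left(3 - 4\right) \left(F{\left(4,-4 \right)} + \left(-3 - 1\right)^{2}\right) \right)},-9 \right)} = \left(1 - 9\right)^{2} = \left(-8\right)^{2} = 64$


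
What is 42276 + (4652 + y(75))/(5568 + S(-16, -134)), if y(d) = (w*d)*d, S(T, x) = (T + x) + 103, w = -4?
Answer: 233387948/5521 ≈ 42273.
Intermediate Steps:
S(T, x) = 103 + T + x
y(d) = -4*d² (y(d) = (-4*d)*d = -4*d²)
42276 + (4652 + y(75))/(5568 + S(-16, -134)) = 42276 + (4652 - 4*75²)/(5568 + (103 - 16 - 134)) = 42276 + (4652 - 4*5625)/(5568 - 47) = 42276 + (4652 - 22500)/5521 = 42276 - 17848*1/5521 = 42276 - 17848/5521 = 233387948/5521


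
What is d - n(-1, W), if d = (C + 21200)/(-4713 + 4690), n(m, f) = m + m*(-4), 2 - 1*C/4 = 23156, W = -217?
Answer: 71347/23 ≈ 3102.0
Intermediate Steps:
C = -92616 (C = 8 - 4*23156 = 8 - 92624 = -92616)
n(m, f) = -3*m (n(m, f) = m - 4*m = -3*m)
d = 71416/23 (d = (-92616 + 21200)/(-4713 + 4690) = -71416/(-23) = -71416*(-1/23) = 71416/23 ≈ 3105.0)
d - n(-1, W) = 71416/23 - (-3)*(-1) = 71416/23 - 1*3 = 71416/23 - 3 = 71347/23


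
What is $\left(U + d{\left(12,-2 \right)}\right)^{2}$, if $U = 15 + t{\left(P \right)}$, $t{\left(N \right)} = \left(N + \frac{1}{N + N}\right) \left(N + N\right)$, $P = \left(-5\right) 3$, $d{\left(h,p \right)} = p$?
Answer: $215296$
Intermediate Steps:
$P = -15$
$t{\left(N \right)} = 2 N \left(N + \frac{1}{2 N}\right)$ ($t{\left(N \right)} = \left(N + \frac{1}{2 N}\right) 2 N = 2 N \left(N + \frac{1}{2 N}\right)$)
$U = 466$ ($U = 15 + \left(1 + 2 \left(-15\right)^{2}\right) = 15 + \left(1 + 2 \cdot 225\right) = 15 + \left(1 + 450\right) = 15 + 451 = 466$)
$\left(U + d{\left(12,-2 \right)}\right)^{2} = \left(466 - 2\right)^{2} = 464^{2} = 215296$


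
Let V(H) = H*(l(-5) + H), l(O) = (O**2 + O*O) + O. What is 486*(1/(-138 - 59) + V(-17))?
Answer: -45573678/197 ≈ -2.3134e+5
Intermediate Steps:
l(O) = O + 2*O**2 (l(O) = (O**2 + O**2) + O = 2*O**2 + O = O + 2*O**2)
V(H) = H*(45 + H) (V(H) = H*(-5*(1 + 2*(-5)) + H) = H*(-5*(1 - 10) + H) = H*(-5*(-9) + H) = H*(45 + H))
486*(1/(-138 - 59) + V(-17)) = 486*(1/(-138 - 59) - 17*(45 - 17)) = 486*(1/(-197) - 17*28) = 486*(-1/197 - 476) = 486*(-93773/197) = -45573678/197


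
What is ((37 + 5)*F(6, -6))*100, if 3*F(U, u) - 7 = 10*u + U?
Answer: -65800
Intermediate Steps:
F(U, u) = 7/3 + U/3 + 10*u/3 (F(U, u) = 7/3 + (10*u + U)/3 = 7/3 + (U + 10*u)/3 = 7/3 + (U/3 + 10*u/3) = 7/3 + U/3 + 10*u/3)
((37 + 5)*F(6, -6))*100 = ((37 + 5)*(7/3 + (⅓)*6 + (10/3)*(-6)))*100 = (42*(7/3 + 2 - 20))*100 = (42*(-47/3))*100 = -658*100 = -65800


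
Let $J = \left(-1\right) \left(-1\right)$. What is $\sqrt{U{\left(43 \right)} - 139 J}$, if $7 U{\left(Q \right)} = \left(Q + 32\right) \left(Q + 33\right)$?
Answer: $\frac{\sqrt{33089}}{7} \approx 25.986$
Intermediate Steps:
$J = 1$
$U{\left(Q \right)} = \frac{\left(32 + Q\right) \left(33 + Q\right)}{7}$ ($U{\left(Q \right)} = \frac{\left(Q + 32\right) \left(Q + 33\right)}{7} = \frac{\left(32 + Q\right) \left(33 + Q\right)}{7}$)
$\sqrt{U{\left(43 \right)} - 139 J} = \sqrt{\left(\frac{1056}{7} + \frac{43^{2}}{7} + \frac{65}{7} \cdot 43\right) - 139} = \sqrt{\left(\frac{1056}{7} + \frac{1}{7} \cdot 1849 + \frac{2795}{7}\right) - 139} = \sqrt{\left(\frac{1056}{7} + \frac{1849}{7} + \frac{2795}{7}\right) - 139} = \sqrt{\frac{5700}{7} - 139} = \sqrt{\frac{4727}{7}} = \frac{\sqrt{33089}}{7}$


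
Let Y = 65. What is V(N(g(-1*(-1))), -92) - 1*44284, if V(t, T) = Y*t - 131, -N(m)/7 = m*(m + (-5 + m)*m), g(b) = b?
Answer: -43050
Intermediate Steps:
N(m) = -7*m*(m + m*(-5 + m)) (N(m) = -7*m*(m + (-5 + m)*m) = -7*m*(m + m*(-5 + m)))
V(t, T) = -131 + 65*t (V(t, T) = 65*t - 131 = -131 + 65*t)
V(N(g(-1*(-1))), -92) - 1*44284 = (-131 + 65*(7*(-1*(-1))²*(4 - (-1)*(-1)))) - 1*44284 = (-131 + 65*(7*1²*(4 - 1*1))) - 44284 = (-131 + 65*(7*1*(4 - 1))) - 44284 = (-131 + 65*(7*1*3)) - 44284 = (-131 + 65*21) - 44284 = (-131 + 1365) - 44284 = 1234 - 44284 = -43050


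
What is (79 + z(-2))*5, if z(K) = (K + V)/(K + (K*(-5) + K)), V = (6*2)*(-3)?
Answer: 1090/3 ≈ 363.33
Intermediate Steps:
V = -36 (V = 12*(-3) = -36)
z(K) = -(-36 + K)/(3*K) (z(K) = (K - 36)/(K + (K*(-5) + K)) = (-36 + K)/(K + (-5*K + K)) = (-36 + K)/(K - 4*K) = (-36 + K)/((-3*K)) = (-36 + K)*(-1/(3*K)) = -(-36 + K)/(3*K))
(79 + z(-2))*5 = (79 + (⅓)*(36 - 1*(-2))/(-2))*5 = (79 + (⅓)*(-½)*(36 + 2))*5 = (79 + (⅓)*(-½)*38)*5 = (79 - 19/3)*5 = (218/3)*5 = 1090/3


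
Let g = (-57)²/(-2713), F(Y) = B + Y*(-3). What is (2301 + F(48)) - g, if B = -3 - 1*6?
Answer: 5830773/2713 ≈ 2149.2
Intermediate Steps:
B = -9 (B = -3 - 6 = -9)
F(Y) = -9 - 3*Y (F(Y) = -9 + Y*(-3) = -9 - 3*Y)
g = -3249/2713 (g = 3249*(-1/2713) = -3249/2713 ≈ -1.1976)
(2301 + F(48)) - g = (2301 + (-9 - 3*48)) - 1*(-3249/2713) = (2301 + (-9 - 144)) + 3249/2713 = (2301 - 153) + 3249/2713 = 2148 + 3249/2713 = 5830773/2713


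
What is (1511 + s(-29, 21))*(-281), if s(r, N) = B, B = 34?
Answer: -434145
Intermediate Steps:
s(r, N) = 34
(1511 + s(-29, 21))*(-281) = (1511 + 34)*(-281) = 1545*(-281) = -434145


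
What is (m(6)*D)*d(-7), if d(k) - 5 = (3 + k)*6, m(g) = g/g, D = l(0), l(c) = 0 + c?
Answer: 0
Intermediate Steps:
l(c) = c
D = 0
m(g) = 1
d(k) = 23 + 6*k (d(k) = 5 + (3 + k)*6 = 5 + (18 + 6*k) = 23 + 6*k)
(m(6)*D)*d(-7) = (1*0)*(23 + 6*(-7)) = 0*(23 - 42) = 0*(-19) = 0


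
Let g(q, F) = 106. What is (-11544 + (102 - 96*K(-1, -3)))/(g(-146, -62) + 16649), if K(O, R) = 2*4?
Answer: -814/1117 ≈ -0.72874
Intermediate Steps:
K(O, R) = 8
(-11544 + (102 - 96*K(-1, -3)))/(g(-146, -62) + 16649) = (-11544 + (102 - 96*8))/(106 + 16649) = (-11544 + (102 - 768))/16755 = (-11544 - 666)*(1/16755) = -12210*1/16755 = -814/1117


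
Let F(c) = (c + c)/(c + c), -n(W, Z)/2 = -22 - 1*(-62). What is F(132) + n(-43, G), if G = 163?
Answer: -79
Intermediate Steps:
n(W, Z) = -80 (n(W, Z) = -2*(-22 - 1*(-62)) = -2*(-22 + 62) = -2*40 = -80)
F(c) = 1 (F(c) = (2*c)/((2*c)) = (2*c)*(1/(2*c)) = 1)
F(132) + n(-43, G) = 1 - 80 = -79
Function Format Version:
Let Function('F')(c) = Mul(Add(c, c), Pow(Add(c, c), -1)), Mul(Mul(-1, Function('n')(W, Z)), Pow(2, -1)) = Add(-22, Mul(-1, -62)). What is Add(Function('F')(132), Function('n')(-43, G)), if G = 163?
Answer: -79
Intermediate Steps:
Function('n')(W, Z) = -80 (Function('n')(W, Z) = Mul(-2, Add(-22, Mul(-1, -62))) = Mul(-2, Add(-22, 62)) = Mul(-2, 40) = -80)
Function('F')(c) = 1 (Function('F')(c) = Mul(Mul(2, c), Pow(Mul(2, c), -1)) = Mul(Mul(2, c), Mul(Rational(1, 2), Pow(c, -1))) = 1)
Add(Function('F')(132), Function('n')(-43, G)) = Add(1, -80) = -79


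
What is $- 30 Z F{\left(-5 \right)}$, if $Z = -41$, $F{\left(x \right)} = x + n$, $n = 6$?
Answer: $1230$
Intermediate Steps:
$F{\left(x \right)} = 6 + x$ ($F{\left(x \right)} = x + 6 = 6 + x$)
$- 30 Z F{\left(-5 \right)} = \left(-30\right) \left(-41\right) \left(6 - 5\right) = 1230 \cdot 1 = 1230$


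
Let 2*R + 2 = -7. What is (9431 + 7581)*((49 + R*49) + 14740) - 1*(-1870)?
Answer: 247841192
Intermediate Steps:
R = -9/2 (R = -1 + (½)*(-7) = -1 - 7/2 = -9/2 ≈ -4.5000)
(9431 + 7581)*((49 + R*49) + 14740) - 1*(-1870) = (9431 + 7581)*((49 - 9/2*49) + 14740) - 1*(-1870) = 17012*((49 - 441/2) + 14740) + 1870 = 17012*(-343/2 + 14740) + 1870 = 17012*(29137/2) + 1870 = 247839322 + 1870 = 247841192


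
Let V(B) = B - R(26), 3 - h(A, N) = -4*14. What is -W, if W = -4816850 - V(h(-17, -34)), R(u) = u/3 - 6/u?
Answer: 187859122/39 ≈ 4.8169e+6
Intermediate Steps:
h(A, N) = 59 (h(A, N) = 3 - (-4)*14 = 3 - 1*(-56) = 3 + 56 = 59)
R(u) = -6/u + u/3 (R(u) = u*(⅓) - 6/u = u/3 - 6/u = -6/u + u/3)
V(B) = -329/39 + B (V(B) = B - (-6/26 + (⅓)*26) = B - (-6*1/26 + 26/3) = B - (-3/13 + 26/3) = B - 1*329/39 = B - 329/39 = -329/39 + B)
W = -187859122/39 (W = -4816850 - (-329/39 + 59) = -4816850 - 1*1972/39 = -4816850 - 1972/39 = -187859122/39 ≈ -4.8169e+6)
-W = -1*(-187859122/39) = 187859122/39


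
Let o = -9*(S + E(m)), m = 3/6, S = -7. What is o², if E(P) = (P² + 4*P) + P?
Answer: 23409/16 ≈ 1463.1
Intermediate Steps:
m = ½ (m = 3*(⅙) = ½ ≈ 0.50000)
E(P) = P² + 5*P
o = 153/4 (o = -9*(-7 + (5 + ½)/2) = -9*(-7 + (½)*(11/2)) = -9*(-7 + 11/4) = -9*(-17/4) = 153/4 ≈ 38.250)
o² = (153/4)² = 23409/16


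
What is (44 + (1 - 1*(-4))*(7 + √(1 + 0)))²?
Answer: 7056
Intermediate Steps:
(44 + (1 - 1*(-4))*(7 + √(1 + 0)))² = (44 + (1 + 4)*(7 + √1))² = (44 + 5*(7 + 1))² = (44 + 5*8)² = (44 + 40)² = 84² = 7056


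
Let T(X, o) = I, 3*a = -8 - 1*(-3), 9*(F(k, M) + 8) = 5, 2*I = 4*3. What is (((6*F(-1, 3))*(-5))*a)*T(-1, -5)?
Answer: -6700/3 ≈ -2233.3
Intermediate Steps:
I = 6 (I = (4*3)/2 = (½)*12 = 6)
F(k, M) = -67/9 (F(k, M) = -8 + (⅑)*5 = -8 + 5/9 = -67/9)
a = -5/3 (a = (-8 - 1*(-3))/3 = (-8 + 3)/3 = (⅓)*(-5) = -5/3 ≈ -1.6667)
T(X, o) = 6
(((6*F(-1, 3))*(-5))*a)*T(-1, -5) = (((6*(-67/9))*(-5))*(-5/3))*6 = (-134/3*(-5)*(-5/3))*6 = ((670/3)*(-5/3))*6 = -3350/9*6 = -6700/3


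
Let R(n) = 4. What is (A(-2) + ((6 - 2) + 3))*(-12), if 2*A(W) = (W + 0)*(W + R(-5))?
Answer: -60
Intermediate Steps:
A(W) = W*(4 + W)/2 (A(W) = ((W + 0)*(W + 4))/2 = (W*(4 + W))/2 = W*(4 + W)/2)
(A(-2) + ((6 - 2) + 3))*(-12) = ((½)*(-2)*(4 - 2) + ((6 - 2) + 3))*(-12) = ((½)*(-2)*2 + (4 + 3))*(-12) = (-2 + 7)*(-12) = 5*(-12) = -60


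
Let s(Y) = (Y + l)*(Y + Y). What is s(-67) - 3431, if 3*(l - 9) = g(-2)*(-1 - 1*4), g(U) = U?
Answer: 11683/3 ≈ 3894.3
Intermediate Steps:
l = 37/3 (l = 9 + (-2*(-1 - 1*4))/3 = 9 + (-2*(-1 - 4))/3 = 9 + (-2*(-5))/3 = 9 + (1/3)*10 = 9 + 10/3 = 37/3 ≈ 12.333)
s(Y) = 2*Y*(37/3 + Y) (s(Y) = (Y + 37/3)*(Y + Y) = (37/3 + Y)*(2*Y) = 2*Y*(37/3 + Y))
s(-67) - 3431 = (2/3)*(-67)*(37 + 3*(-67)) - 3431 = (2/3)*(-67)*(37 - 201) - 3431 = (2/3)*(-67)*(-164) - 3431 = 21976/3 - 3431 = 11683/3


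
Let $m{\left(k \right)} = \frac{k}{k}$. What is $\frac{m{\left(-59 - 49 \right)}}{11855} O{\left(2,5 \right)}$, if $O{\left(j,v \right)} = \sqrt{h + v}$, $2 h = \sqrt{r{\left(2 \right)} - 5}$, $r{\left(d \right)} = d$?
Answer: $\frac{\sqrt{20 + 2 i \sqrt{3}}}{23710} \approx 0.00018932 + 1.6274 \cdot 10^{-5} i$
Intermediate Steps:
$m{\left(k \right)} = 1$
$h = \frac{i \sqrt{3}}{2}$ ($h = \frac{\sqrt{2 - 5}}{2} = \frac{\sqrt{-3}}{2} = \frac{i \sqrt{3}}{2} \approx 0.86602 i$)
$O{\left(j,v \right)} = \sqrt{v + \frac{i \sqrt{3}}{2}}$ ($O{\left(j,v \right)} = \sqrt{\frac{i \sqrt{3}}{2} + v} = \sqrt{v + \frac{i \sqrt{3}}{2}}$)
$\frac{m{\left(-59 - 49 \right)}}{11855} O{\left(2,5 \right)} = 1 \cdot \frac{1}{11855} \frac{\sqrt{4 \cdot 5 + 2 i \sqrt{3}}}{2} = 1 \cdot \frac{1}{11855} \frac{\sqrt{20 + 2 i \sqrt{3}}}{2} = \frac{\frac{1}{2} \sqrt{20 + 2 i \sqrt{3}}}{11855} = \frac{\sqrt{20 + 2 i \sqrt{3}}}{23710}$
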